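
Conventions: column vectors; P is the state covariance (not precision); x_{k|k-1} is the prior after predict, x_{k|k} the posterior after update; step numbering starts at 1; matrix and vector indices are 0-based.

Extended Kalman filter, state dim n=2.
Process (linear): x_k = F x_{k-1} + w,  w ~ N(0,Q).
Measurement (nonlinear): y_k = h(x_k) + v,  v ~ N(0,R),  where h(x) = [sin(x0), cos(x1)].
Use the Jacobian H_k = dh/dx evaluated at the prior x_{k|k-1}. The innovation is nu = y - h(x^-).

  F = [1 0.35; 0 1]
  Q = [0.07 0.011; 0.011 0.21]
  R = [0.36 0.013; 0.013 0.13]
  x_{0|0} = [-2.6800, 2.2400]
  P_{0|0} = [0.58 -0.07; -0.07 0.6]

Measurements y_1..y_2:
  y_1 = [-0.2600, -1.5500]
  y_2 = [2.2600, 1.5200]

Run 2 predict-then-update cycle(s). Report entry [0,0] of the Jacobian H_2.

H_jac[0,0] = 0.5607

step 1: x^-=[-1.8960, 2.2400]  P^-=[0.6745 0.1510; 0.1510 0.8100]  H_jac=[-0.3195 0.0000; 0.0000 -0.7843]  S=[0.4289 0.0508; 0.0508 0.6283]  K=[-0.4848 -0.1493; 0.0074 -1.0118]  nu=[0.6876, -0.9296]  x^+=[-2.0906, 3.1857]  P^+=[0.5523 0.0328; 0.0328 0.1676]
step 2: x^-=[-0.9756, 3.1857]  P^-=[0.6658 0.1024; 0.1024 0.3776]  H_jac=[0.5607 0.0000; 0.0000 0.0441]  S=[0.5693 0.0155; 0.0155 0.1307]  K=[0.6569 -0.0435; 0.0977 0.1158]  nu=[3.0880, 2.5190]  x^+=[0.9434, 3.7791]  P^+=[0.4208 0.0654; 0.0654 0.3700]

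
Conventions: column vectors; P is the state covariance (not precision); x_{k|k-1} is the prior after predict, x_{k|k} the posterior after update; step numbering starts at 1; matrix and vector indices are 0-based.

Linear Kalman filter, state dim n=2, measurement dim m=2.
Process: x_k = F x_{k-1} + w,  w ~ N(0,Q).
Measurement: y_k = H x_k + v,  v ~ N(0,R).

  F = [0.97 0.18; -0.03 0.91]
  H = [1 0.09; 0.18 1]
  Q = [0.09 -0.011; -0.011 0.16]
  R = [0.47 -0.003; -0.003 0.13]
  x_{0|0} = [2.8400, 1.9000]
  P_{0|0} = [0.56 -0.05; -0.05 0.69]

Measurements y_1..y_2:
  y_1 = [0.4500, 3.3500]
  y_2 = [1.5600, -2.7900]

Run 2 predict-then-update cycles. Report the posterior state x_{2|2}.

x_post = [1.6906, -1.1954]

step 1: x^-=[3.0968, 1.6438]  P^-=[0.6218 0.0419; 0.0419 0.7346]  S=[1.1053 0.2176; 0.2176 0.8998]  K=[0.5589 0.0358; -0.0679 0.8412]  nu=[-2.7947, 1.1488]  x^+=[1.5758, 2.7999]  P^+=[0.2666 -0.0450; -0.0450 0.1177]
step 2: x^-=[2.0325, 2.5006]  P^-=[0.3290 -0.0390; -0.0390 0.2601]  S=[0.7941 0.0400; 0.0400 0.3868]  K=[0.4094 0.0100; -0.0529 0.6599]  nu=[-0.6975, -5.6565]  x^+=[1.6906, -1.1954]  P^+=[0.1955 -0.0351; -0.0351 0.0923]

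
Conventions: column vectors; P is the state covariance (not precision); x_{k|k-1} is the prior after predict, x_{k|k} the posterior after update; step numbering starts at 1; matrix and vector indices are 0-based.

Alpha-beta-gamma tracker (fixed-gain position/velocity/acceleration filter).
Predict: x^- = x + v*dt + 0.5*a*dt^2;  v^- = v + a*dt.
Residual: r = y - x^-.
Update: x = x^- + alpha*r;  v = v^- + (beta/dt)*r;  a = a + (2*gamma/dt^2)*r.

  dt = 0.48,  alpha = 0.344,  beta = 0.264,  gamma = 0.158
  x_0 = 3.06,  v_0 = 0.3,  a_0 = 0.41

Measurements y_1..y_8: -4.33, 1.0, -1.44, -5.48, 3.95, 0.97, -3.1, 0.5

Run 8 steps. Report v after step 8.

step 1: x_pred=3.2512  r=-7.5812  x^+=0.6433  v^+=-3.6729  a^+=-9.9879
step 2: x_pred=-2.2703  r=3.2703  x^+=-1.1453  v^+=-6.6684  a^+=-5.5026
step 3: x_pred=-4.9800  r=3.5400  x^+=-3.7623  v^+=-7.3626  a^+=-0.6473
step 4: x_pred=-7.3709  r=1.8909  x^+=-6.7204  v^+=-6.6333  a^+=1.9461
step 5: x_pred=-9.6802  r=13.6302  x^+=-4.9914  v^+=1.7974  a^+=20.6403
step 6: x_pred=-1.7509  r=2.7209  x^+=-0.8149  v^+=13.2013  a^+=24.3721
step 7: x_pred=8.3294  r=-11.4294  x^+=4.3977  v^+=18.6137  a^+=8.6964
step 8: x_pred=14.3341  r=-13.8341  x^+=9.5752  v^+=15.1793  a^+=-10.2774

v_post = 15.1793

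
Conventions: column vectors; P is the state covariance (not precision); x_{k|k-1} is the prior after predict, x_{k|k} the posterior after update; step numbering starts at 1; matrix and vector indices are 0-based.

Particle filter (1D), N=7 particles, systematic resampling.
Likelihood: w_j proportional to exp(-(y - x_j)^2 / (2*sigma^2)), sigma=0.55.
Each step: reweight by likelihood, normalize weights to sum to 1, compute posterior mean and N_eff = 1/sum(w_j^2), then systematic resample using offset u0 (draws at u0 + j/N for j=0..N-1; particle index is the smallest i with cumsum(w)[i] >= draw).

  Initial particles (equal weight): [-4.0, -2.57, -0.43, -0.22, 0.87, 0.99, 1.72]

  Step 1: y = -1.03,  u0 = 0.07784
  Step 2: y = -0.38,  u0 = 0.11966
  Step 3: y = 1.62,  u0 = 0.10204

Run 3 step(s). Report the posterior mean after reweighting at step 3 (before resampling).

post_mean = -0.2739

step 1: w=[0.0000, 0.0217, 0.6040, 0.3702, 0.0028, 0.0013, 0.0000]  mean=-0.3933  Neff=1.9908  idx=[2, 2, 2, 2, 3, 3, 3]
step 2: w=[0.1452, 0.1452, 0.1452, 0.1452, 0.1397, 0.1397, 0.1397]  mean=-0.3420  Neff=6.9975  idx=[0, 1, 2, 3, 4, 5, 6]
step 3: w=[0.0642, 0.0642, 0.0642, 0.0642, 0.2477, 0.2477, 0.2477]  mean=-0.2739  Neff=4.9852  idx=[1, 3, 4, 5, 5, 6, 6]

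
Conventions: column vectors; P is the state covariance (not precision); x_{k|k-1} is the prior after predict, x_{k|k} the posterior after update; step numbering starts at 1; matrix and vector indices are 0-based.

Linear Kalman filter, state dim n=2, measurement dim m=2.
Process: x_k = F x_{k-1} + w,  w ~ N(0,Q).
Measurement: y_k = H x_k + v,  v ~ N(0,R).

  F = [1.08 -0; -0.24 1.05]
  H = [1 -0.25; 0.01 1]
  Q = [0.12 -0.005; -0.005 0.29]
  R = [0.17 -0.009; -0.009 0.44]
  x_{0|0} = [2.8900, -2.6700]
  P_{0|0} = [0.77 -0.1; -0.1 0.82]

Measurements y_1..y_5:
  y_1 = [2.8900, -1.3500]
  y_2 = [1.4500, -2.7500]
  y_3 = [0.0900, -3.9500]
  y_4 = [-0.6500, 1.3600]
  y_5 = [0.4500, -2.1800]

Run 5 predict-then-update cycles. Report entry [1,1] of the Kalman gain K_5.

step 1: x^-=[3.1212, -3.4971]  P^-=[1.0181 -0.3180; -0.3180 1.2888]  S=[1.4277 -0.6382; -0.6382 1.7225]  K=[0.8257 0.1272; -0.1376 0.6954]  nu=[-1.1055, 2.1159]  x^+=[2.4776, -1.8737]  P^+=[0.1510 0.0470; 0.0470 0.3067]
step 2: x^-=[2.6758, -2.5620]  P^-=[0.2961 0.0092; 0.0092 0.6132]  S=[0.4998 -0.1501; -0.1501 1.0534]  K=[0.6177 0.0996; -0.1185 0.5653]  nu=[-1.8663, -0.2148]  x^+=[1.5015, -2.4623]  P^+=[0.1134 0.0371; 0.0371 0.2494]
step 3: x^-=[1.6217, -2.9458]  P^-=[0.2523 0.0077; 0.0077 0.5528]  S=[0.4530 -0.1370; -0.1370 0.9930]  K=[0.5800 0.0903; -0.1249 0.5396]  nu=[-2.2681, -1.0204]  x^+=[0.2140, -3.2131]  P^+=[0.1062 0.0335; 0.0335 0.2382]
step 4: x^-=[0.2311, -3.4251]  P^-=[0.2438 0.0054; 0.0054 0.5419]  S=[0.4450 -0.1366; -0.1366 0.9820]  K=[0.5718 0.0876; -0.1283 0.5340]  nu=[-1.7374, 4.7828]  x^+=[-0.3435, -0.6482]  P^+=[0.1045 0.0323; 0.0323 0.2358]
step 5: x^-=[-0.3710, -0.5981]  P^-=[0.2419 0.0046; 0.0046 0.5397]  S=[0.4433 -0.1369; -0.1369 0.9798]  K=[0.5698 0.0868; -0.1294 0.5328]  nu=[0.6715, -1.5781]  x^+=[-0.1253, -1.5258]  P^+=[0.1041 0.0320; 0.0320 0.2353]

K[1,1] = 0.5328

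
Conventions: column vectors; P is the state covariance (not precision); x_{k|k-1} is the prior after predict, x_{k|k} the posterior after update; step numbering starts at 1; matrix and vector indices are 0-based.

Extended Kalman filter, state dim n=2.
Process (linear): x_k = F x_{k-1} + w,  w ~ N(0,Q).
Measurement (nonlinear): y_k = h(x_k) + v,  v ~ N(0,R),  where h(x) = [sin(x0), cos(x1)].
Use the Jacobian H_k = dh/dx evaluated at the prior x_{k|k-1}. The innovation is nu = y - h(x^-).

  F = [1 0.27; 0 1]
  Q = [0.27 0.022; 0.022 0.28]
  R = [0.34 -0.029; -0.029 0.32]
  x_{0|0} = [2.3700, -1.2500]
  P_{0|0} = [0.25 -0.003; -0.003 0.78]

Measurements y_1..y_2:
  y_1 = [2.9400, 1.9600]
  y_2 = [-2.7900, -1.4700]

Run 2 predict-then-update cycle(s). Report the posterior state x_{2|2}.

step 1: x^-=[2.0325, -1.2500]  P^-=[0.5752 0.2296; 0.2296 1.0600]  H_jac=[-0.4455 0.0000; 0.0000 0.9490]  S=[0.4542 -0.1261; -0.1261 1.2746]  K=[-0.5314 0.1184; -0.0063 0.7886]  nu=[2.0447, 1.6447]  x^+=[1.1407, 0.0340]  P^+=[0.4133 0.0562; 0.0562 0.2661]
step 2: x^-=[1.1499, 0.0340]  P^-=[0.7330 0.1500; 0.1500 0.5461]  H_jac=[0.4086 0.0000; 0.0000 -0.0340]  S=[0.4624 -0.0311; -0.0311 0.3206]  K=[0.6509 0.0472; 0.1295 -0.0454]  nu=[-3.7027, -2.4694]  x^+=[-1.3768, -0.3334]  P^+=[0.5383 0.1110; 0.1110 0.5373]

x_post = [-1.3768, -0.3334]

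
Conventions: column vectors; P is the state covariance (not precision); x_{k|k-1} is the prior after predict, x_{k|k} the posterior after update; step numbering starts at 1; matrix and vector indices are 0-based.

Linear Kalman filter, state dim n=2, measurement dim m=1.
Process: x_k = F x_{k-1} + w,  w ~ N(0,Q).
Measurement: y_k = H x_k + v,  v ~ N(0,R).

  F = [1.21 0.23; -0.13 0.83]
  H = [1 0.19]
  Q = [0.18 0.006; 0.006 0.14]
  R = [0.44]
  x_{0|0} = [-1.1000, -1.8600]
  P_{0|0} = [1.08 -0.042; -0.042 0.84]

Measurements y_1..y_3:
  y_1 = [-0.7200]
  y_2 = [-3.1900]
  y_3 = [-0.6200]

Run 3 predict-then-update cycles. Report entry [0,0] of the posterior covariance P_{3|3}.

P_post[0,0] = 0.2567

step 1: x^-=[-1.7588, -1.4008]  P^-=[1.7823 -0.0445; -0.0445 0.7460]  S=[2.2323]  K=[0.7946; 0.0436]  nu=[1.3050]  x^+=[-0.7219, -1.3439]  P^+=[0.3728 -0.1218; -0.1218 0.7418]
step 2: x^-=[-1.1826, -1.0216]  P^-=[0.6972 -0.0297; -0.0297 0.6836]  S=[1.1506]  K=[0.6011; 0.0871]  nu=[-1.8133]  x^+=[-2.2725, -1.1795]  P^+=[0.2815 -0.0899; -0.0899 0.6748]
step 3: x^-=[-3.0210, -0.6836]  P^-=[0.5779 0.0029; 0.0029 0.6291]  S=[1.0417]  K=[0.5553; 0.1176]  nu=[2.5309]  x^+=[-1.6157, -0.3861]  P^+=[0.2567 -0.0651; -0.0651 0.6147]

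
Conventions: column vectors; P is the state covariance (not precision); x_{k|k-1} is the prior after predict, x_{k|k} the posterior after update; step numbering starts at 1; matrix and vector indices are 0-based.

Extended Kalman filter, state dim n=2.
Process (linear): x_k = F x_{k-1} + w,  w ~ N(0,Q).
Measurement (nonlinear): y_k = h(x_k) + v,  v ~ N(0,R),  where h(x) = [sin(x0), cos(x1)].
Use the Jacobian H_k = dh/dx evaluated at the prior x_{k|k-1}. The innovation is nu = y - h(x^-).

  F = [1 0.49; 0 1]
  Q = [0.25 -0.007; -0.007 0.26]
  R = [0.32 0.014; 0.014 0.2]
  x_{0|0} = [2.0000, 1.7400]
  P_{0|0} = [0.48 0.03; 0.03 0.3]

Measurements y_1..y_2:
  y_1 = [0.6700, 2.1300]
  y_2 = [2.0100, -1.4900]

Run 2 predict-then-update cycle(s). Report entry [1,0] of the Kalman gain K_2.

K[1,0] = -0.1026

step 1: x^-=[2.8526, 1.7400]  P^-=[0.8314 0.1700; 0.1700 0.5600]  H_jac=[-0.9585 0.0000; 0.0000 -0.9857]  S=[1.0839 0.1746; 0.1746 0.7441]  K=[-0.7264 -0.0547; -0.0320 -0.7343]  nu=[0.3850, 2.2984]  x^+=[2.4471, 0.0399]  P^+=[0.2433 0.0214; 0.0214 0.1494]
step 2: x^-=[2.4667, 0.0399]  P^-=[0.5502 0.0876; 0.0876 0.4094]  H_jac=[-0.7808 0.0000; 0.0000 -0.0399]  S=[0.6554 0.0167; 0.0167 0.2007]  K=[-0.6564 0.0373; -0.1026 -0.0729]  nu=[1.3852, -2.4892]  x^+=[1.4647, 0.0795]  P^+=[0.2683 0.0433; 0.0433 0.4012]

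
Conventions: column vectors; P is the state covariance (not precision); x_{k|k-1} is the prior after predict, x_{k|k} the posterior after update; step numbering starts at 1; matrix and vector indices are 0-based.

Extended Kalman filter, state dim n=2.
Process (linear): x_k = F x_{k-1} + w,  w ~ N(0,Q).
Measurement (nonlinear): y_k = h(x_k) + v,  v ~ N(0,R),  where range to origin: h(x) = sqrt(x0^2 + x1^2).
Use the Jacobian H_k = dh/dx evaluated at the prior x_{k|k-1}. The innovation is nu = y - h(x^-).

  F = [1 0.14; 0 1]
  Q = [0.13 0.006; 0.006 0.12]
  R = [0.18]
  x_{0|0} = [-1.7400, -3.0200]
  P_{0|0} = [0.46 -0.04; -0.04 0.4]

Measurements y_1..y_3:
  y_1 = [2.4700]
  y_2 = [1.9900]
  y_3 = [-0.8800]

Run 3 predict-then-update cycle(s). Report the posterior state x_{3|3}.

x_post = [-0.2603, -0.4747]

step 1: x^-=[-2.1628, -3.0200]  P^-=[0.5866 0.0220; 0.0220 0.5200]  H_jac=[-0.5822 -0.8130]  S=[0.7434]  K=[-0.4835; -0.5859]  nu=[-1.2446]  x^+=[-1.5610, -2.2908]  P^+=[0.4128 -0.1886; -0.1886 0.2648]
step 2: x^-=[-1.8817, -2.2908]  P^-=[0.4952 -0.1455; -0.1455 0.3848]  H_jac=[-0.6347 -0.7727]  S=[0.4665]  K=[-0.4327; -0.4393]  nu=[-0.9746]  x^+=[-1.4600, -1.8626]  P^+=[0.4079 -0.2342; -0.2342 0.2947]
step 3: x^-=[-1.7208, -1.8626]  P^-=[0.4781 -0.1870; -0.1870 0.4147]  H_jac=[-0.6786 -0.7345]  S=[0.4375]  K=[-0.4276; -0.4063]  nu=[-3.4158]  x^+=[-0.2603, -0.4747]  P^+=[0.3981 -0.2630; -0.2630 0.3425]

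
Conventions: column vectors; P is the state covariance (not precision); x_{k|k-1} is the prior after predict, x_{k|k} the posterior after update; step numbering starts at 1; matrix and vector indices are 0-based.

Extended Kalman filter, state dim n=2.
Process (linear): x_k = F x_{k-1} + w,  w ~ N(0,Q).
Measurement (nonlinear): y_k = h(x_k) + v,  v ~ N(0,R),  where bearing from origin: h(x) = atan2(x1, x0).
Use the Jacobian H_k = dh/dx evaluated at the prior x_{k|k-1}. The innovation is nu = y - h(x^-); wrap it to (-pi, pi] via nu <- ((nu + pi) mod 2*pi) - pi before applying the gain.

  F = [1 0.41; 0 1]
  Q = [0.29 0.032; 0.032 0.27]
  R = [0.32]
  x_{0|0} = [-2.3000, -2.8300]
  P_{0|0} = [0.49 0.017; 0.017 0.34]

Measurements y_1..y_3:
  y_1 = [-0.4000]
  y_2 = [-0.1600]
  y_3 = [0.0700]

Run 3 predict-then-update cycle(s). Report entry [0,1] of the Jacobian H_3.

H_jac[0,1] = -0.1251

step 1: x^-=[-3.4603, -2.8300]  P^-=[0.8511 0.1884; 0.1884 0.6100]  H_jac=[0.1416 -0.1732]  S=[0.3461]  K=[0.2540; -0.2281]  nu=[2.0561]  x^+=[-2.9381, -3.2990]  P^+=[0.8288 0.2085; 0.2085 0.5920]
step 2: x^-=[-4.2907, -3.2990]  P^-=[1.3892 0.4832; 0.4832 0.8620]  H_jac=[0.1126 -0.1465]  S=[0.3402]  K=[0.2519; -0.2112]  nu=[2.3261]  x^+=[-3.7048, -3.7903]  P^+=[1.3676 0.5013; 0.5013 0.8468]
step 3: x^-=[-5.2588, -3.7903]  P^-=[2.2110 0.8805; 0.8805 1.1168]  H_jac=[0.0902 -0.1251]  S=[0.3356]  K=[0.2659; -0.1798]  nu=[2.5871]  x^+=[-4.5708, -4.2555]  P^+=[2.1873 0.8965; 0.8965 1.1060]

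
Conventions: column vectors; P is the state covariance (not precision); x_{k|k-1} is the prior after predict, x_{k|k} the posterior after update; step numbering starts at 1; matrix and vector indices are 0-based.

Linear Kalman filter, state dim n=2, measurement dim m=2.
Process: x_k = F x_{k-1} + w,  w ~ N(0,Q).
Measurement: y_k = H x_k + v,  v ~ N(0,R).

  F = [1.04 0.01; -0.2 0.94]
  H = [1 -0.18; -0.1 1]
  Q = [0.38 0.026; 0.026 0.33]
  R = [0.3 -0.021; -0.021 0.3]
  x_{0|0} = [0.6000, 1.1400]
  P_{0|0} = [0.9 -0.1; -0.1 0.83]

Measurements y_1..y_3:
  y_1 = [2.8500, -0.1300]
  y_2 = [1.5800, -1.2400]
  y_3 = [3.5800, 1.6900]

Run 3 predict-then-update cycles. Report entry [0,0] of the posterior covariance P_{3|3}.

step 1: x^-=[0.6354, 0.9516]  P^-=[1.3514 -0.2510; -0.2510 1.1370]  S=[1.7786 -0.6163; -0.6163 1.5007]  K=[0.8116 0.0760; 0.0142 0.7802]  nu=[2.3859, -1.0181]  x^+=[2.4943, 0.1911]  P^+=[0.2474 0.0305; 0.0305 0.2368]
step 2: x^-=[2.5960, -0.3192]  P^-=[0.6482 0.0065; 0.0065 0.5377]  S=[0.9633 -0.1760; -0.1760 0.8428]  K=[0.6852 0.0739; 0.0236 0.6421]  nu=[-1.0734, -0.6612]  x^+=[1.8116, -0.7691]  P^+=[0.2092 0.0287; 0.0287 0.1950]
step 3: x^-=[1.8764, -1.0852]  P^-=[0.6069 0.0123; 0.0123 0.4999]  S=[0.9186 -0.1591; -0.1591 0.8035]  K=[0.6708 0.0726; 0.0238 0.6253]  nu=[1.5083, 2.9629]  x^+=[3.1034, 0.8034]  P^+=[0.2048 0.0282; 0.0282 0.1899]

P_post[0,0] = 0.2048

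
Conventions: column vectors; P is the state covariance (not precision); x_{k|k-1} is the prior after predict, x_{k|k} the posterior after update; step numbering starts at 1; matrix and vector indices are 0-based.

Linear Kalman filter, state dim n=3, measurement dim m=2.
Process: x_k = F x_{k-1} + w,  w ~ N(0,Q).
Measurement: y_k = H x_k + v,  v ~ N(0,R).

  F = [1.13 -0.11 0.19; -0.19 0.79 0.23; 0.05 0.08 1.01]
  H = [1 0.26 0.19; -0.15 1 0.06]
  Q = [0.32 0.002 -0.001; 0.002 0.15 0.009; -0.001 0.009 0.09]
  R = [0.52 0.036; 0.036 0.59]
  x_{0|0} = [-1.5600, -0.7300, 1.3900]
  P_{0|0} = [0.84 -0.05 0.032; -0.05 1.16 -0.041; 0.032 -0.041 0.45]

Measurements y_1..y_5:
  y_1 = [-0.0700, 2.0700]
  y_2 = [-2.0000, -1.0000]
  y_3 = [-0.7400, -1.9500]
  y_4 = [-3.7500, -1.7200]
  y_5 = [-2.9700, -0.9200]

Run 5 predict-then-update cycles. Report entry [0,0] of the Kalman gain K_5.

K[0,0] = 0.5480

step 1: x^-=[-1.4184, 0.0394, 1.2675]  P^-=[1.4508 -0.3031 0.1591; -0.3031 0.9254 0.1384; 0.1591 0.1384 0.5548]  S=[1.9699 -0.1925; -0.1925 1.6547]  K=[0.6895 -0.2287; 0.0399 0.5964; 0.1631 0.1083]  nu=[1.0973, 1.7418]  x^+=[-1.0602, 1.1220, 1.6352]  P^+=[0.3671 -0.0542 -0.0143; -0.0542 0.3429 0.0383; -0.0143 0.0383 0.4897]
step 2: x^-=[-1.0108, 1.4639, 1.6883]  P^-=[0.8163 -0.1331 0.0860; -0.1331 0.4346 0.1734; 0.0860 0.1734 0.5970]  S=[1.3678 -0.0562; -0.0562 1.1043]  K=[0.5753 -0.1975; 0.0267 0.4224; 0.1865 0.1873]  nu=[-1.6906, -2.7168]  x^+=[-1.4469, 0.2711, 0.8642]  P^+=[0.3077 -0.0487 -0.0159; -0.0487 0.2378 0.0840; -0.0159 0.0840 0.5146]
step 3: x^-=[-1.5006, 0.6879, 0.8221]  P^-=[0.7362 -0.0998 0.0826; -0.0998 0.3833 0.2109; 0.0826 0.2109 0.6288]  S=[1.3051 -0.0176; -0.0176 1.0459]  K=[0.5537 -0.1870; 0.0359 0.3935; 0.1999 0.2292]  nu=[0.4256, -2.9123]  x^+=[-0.7204, -0.4428, 0.2397]  P^+=[0.2959 -0.0451 -0.0155; -0.0451 0.2202 0.1087; -0.0155 0.1087 0.5233]
step 4: x^-=[-0.7199, -0.1578, 0.1706]  P^-=[0.7193 -0.0889 0.0821; -0.0889 0.3802 0.2321; 0.0821 0.2321 0.6416]  S=[1.2961 -0.0008; -0.0008 1.0417]  K=[0.5491 -0.1837; 0.0420 0.3911; 0.2041 0.2481]  nu=[-3.0215, -1.6804]  x^+=[-2.0702, -0.9419, -0.8631]  P^+=[0.2932 -0.0437 -0.0156; -0.0437 0.2185 0.1200; -0.0156 0.1200 0.5236]
step 5: x^-=[-2.3997, -0.5493, -1.0506]  P^-=[0.7151 -0.0855 0.0810; -0.0855 0.3828 0.2413; 0.0810 0.2413 0.6437]  S=[1.2944 0.0056; 0.0056 1.0443]  K=[0.5480 -0.1829; 0.0446 0.3924; 0.2044 0.2554]  nu=[-0.2278, -0.6676]  x^+=[-2.4025, -0.8214, -1.2677]  P^+=[0.2926 -0.0433 -0.0158; -0.0433 0.2192 0.1244; -0.0158 0.1244 0.5209]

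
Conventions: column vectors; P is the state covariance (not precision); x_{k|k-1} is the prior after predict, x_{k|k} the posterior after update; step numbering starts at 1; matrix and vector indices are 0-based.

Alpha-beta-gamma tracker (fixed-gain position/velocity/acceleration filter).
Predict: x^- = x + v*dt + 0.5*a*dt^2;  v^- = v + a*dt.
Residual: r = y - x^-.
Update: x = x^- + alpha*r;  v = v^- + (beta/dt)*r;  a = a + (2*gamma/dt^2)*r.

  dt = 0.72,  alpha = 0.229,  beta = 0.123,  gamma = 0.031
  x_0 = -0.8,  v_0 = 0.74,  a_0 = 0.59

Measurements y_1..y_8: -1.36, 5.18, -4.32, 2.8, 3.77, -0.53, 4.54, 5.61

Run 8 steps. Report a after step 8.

step 1: x_pred=-0.1143  r=-1.2457  x^+=-0.3995  v^+=0.9520  a^+=0.4410
step 2: x_pred=0.4002  r=4.7798  x^+=1.4948  v^+=2.0861  a^+=1.0127
step 3: x_pred=3.2592  r=-7.5792  x^+=1.5236  v^+=1.5204  a^+=0.1062
step 4: x_pred=2.6458  r=0.1542  x^+=2.6811  v^+=1.6232  a^+=0.1246
step 5: x_pred=3.8821  r=-0.1121  x^+=3.8565  v^+=1.6938  a^+=0.1112
step 6: x_pred=5.1048  r=-5.6348  x^+=3.8145  v^+=0.8113  a^+=-0.5627
step 7: x_pred=4.2527  r=0.2873  x^+=4.3185  v^+=0.4552  a^+=-0.5283
step 8: x_pred=4.5093  r=1.1007  x^+=4.7614  v^+=0.2629  a^+=-0.3967

a_post = -0.3967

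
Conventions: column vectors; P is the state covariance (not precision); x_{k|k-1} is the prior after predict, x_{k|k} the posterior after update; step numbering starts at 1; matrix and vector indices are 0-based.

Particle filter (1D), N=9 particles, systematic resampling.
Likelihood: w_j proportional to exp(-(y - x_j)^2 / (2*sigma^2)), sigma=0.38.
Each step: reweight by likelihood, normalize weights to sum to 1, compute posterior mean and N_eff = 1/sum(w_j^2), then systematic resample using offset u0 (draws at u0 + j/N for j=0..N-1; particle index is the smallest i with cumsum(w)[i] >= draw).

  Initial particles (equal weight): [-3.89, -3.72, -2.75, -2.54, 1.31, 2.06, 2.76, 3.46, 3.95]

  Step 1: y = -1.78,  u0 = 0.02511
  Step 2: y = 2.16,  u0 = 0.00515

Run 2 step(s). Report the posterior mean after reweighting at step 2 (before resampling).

step 1: w=[0.0000, 0.0000, 0.2213, 0.7787, 0.0000, 0.0000, 0.0000, 0.0000, 0.0000]  mean=-2.5865  Neff=1.5260  idx=[2, 2, 3, 3, 3, 3, 3, 3, 3]
step 2: w=[0.0001, 0.0001, 0.1428, 0.1428, 0.1428, 0.1428, 0.1428, 0.1428, 0.1428]  mean=-2.5401  Neff=7.0037  idx=[2, 2, 3, 4, 5, 5, 6, 7, 8]

post_mean = -2.5401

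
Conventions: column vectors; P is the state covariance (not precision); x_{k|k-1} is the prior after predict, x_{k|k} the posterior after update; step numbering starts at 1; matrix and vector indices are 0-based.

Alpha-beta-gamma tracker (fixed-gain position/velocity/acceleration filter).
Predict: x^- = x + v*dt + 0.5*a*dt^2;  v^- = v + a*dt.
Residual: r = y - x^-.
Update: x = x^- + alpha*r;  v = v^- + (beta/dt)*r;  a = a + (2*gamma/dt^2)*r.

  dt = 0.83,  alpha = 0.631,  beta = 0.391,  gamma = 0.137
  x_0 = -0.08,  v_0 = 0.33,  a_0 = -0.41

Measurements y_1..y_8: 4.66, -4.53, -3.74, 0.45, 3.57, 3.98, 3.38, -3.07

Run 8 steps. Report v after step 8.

step 1: x_pred=0.0527  r=4.6073  x^+=2.9599  v^+=2.1601  a^+=1.4225
step 2: x_pred=5.2428  r=-9.7728  x^+=-0.9238  v^+=-1.2630  a^+=-2.4645
step 3: x_pred=-2.8210  r=-0.9190  x^+=-3.4009  v^+=-3.7414  a^+=-2.8300
step 4: x_pred=-7.4811  r=7.9311  x^+=-2.4766  v^+=-2.3541  a^+=0.3245
step 5: x_pred=-4.3187  r=7.8887  x^+=0.6591  v^+=1.6314  a^+=3.4621
step 6: x_pred=3.2057  r=0.7743  x^+=3.6943  v^+=4.8698  a^+=3.7701
step 7: x_pred=9.0348  r=-5.6548  x^+=5.4666  v^+=5.3350  a^+=1.5210
step 8: x_pred=10.4186  r=-13.4886  x^+=1.9073  v^+=0.2432  a^+=-3.8439

v_post = 0.2432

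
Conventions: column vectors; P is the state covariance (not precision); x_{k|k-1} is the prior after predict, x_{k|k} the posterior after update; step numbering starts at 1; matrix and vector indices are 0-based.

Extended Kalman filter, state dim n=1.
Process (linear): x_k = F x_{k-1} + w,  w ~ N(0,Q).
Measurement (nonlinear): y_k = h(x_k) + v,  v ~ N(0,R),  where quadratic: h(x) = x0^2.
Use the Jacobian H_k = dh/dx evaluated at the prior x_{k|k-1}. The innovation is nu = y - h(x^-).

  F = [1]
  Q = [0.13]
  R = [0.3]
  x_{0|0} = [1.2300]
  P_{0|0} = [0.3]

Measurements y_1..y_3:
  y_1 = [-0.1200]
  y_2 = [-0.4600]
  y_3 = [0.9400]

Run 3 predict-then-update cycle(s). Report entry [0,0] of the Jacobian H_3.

H_jac[0,0] = 0.6119

step 1: x^-=[1.2300]  P^-=[0.4300]  H_jac=[2.4600]  S=[2.9022]  K=[0.3645]  nu=[-1.6329]  x^+=[0.6348]  P^+=[0.0444]
step 2: x^-=[0.6348]  P^-=[0.1744]  H_jac=[1.2697]  S=[0.5812]  K=[0.3811]  nu=[-0.8630]  x^+=[0.3060]  P^+=[0.0900]
step 3: x^-=[0.3060]  P^-=[0.2200]  H_jac=[0.6119]  S=[0.3824]  K=[0.3521]  nu=[0.8464]  x^+=[0.6040]  P^+=[0.1726]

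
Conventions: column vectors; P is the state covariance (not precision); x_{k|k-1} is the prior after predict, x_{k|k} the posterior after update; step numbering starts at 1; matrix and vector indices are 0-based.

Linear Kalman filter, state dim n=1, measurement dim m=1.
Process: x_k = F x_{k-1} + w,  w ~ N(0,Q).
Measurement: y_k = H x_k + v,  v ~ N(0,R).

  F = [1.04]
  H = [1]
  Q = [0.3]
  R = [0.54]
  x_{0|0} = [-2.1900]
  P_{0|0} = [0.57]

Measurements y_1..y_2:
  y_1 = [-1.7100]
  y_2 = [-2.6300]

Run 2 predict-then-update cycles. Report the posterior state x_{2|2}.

x_post = [-2.3470]

step 1: x^-=[-2.2776]  P^-=[0.9165]  S=[1.4565]  K=[0.6293]  nu=[0.5676]  x^+=[-1.9204]  P^+=[0.3398]
step 2: x^-=[-1.9973]  P^-=[0.6675]  S=[1.2075]  K=[0.5528]  nu=[-0.6327]  x^+=[-2.3470]  P^+=[0.2985]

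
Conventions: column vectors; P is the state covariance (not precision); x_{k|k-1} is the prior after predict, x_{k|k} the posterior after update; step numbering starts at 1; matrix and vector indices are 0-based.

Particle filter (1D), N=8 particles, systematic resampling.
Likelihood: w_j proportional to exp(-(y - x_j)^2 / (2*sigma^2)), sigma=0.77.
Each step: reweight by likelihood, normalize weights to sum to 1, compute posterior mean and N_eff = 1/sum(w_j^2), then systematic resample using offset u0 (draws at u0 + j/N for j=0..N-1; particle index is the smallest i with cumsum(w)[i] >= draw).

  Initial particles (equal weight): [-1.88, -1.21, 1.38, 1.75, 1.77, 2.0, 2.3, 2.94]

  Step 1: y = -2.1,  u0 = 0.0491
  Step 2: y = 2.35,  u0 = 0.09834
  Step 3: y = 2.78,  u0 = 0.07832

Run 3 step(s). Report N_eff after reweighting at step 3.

N_eff = 8.0000

step 1: w=[0.6518, 0.3481, 0.0000, 0.0000, 0.0000, 0.0000, 0.0000, 0.0000]  mean=-1.6466  Neff=1.8312  idx=[0, 0, 0, 0, 0, 1, 1, 1]
step 2: w=[0.0040, 0.0040, 0.0040, 0.0040, 0.0040, 0.3267, 0.3267, 0.3267]  mean=-1.2234  Neff=3.1231  idx=[5, 5, 6, 6, 6, 7, 7, 7]
step 3: w=[0.1250, 0.1250, 0.1250, 0.1250, 0.1250, 0.1250, 0.1250, 0.1250]  mean=-1.2100  Neff=8.0000  idx=[0, 1, 2, 3, 4, 5, 6, 7]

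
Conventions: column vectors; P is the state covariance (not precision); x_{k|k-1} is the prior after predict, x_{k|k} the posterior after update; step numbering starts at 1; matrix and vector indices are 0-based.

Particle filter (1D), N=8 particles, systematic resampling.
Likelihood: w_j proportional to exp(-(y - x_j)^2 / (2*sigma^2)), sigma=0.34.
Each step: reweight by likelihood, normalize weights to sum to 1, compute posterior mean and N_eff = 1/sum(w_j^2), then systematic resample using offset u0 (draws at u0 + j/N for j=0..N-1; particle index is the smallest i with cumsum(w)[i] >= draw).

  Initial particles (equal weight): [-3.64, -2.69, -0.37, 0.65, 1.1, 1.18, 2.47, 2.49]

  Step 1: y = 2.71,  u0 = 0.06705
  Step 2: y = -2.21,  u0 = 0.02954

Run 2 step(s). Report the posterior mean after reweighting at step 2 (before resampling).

post_mean = 2.4762

step 1: w=[0.0000, 0.0000, 0.0000, 0.0000, 0.0000, 0.0000, 0.4900, 0.5099]  mean=2.4802  Neff=1.9993  idx=[6, 6, 6, 6, 7, 7, 7, 7]
step 2: w=[0.1731, 0.1731, 0.1731, 0.1731, 0.0769, 0.0769, 0.0769, 0.0769]  mean=2.4762  Neff=6.9681  idx=[0, 0, 1, 2, 3, 3, 5, 6]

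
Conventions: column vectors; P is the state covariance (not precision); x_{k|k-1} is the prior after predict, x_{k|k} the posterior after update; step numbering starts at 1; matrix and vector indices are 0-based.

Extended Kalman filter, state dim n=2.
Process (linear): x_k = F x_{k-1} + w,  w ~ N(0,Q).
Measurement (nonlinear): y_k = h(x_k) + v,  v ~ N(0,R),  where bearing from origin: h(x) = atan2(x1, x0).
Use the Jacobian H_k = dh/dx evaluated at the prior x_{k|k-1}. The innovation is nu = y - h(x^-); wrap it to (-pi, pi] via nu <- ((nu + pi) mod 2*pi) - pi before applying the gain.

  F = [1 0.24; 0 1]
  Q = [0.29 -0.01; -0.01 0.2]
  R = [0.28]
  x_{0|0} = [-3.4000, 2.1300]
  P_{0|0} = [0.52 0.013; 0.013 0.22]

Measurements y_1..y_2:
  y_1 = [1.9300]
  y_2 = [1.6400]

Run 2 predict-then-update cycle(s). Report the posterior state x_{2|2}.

step 1: x^-=[-2.8888, 2.1300]  P^-=[0.8289 0.0558; 0.0558 0.4200]  H_jac=[-0.1653 -0.2242]  S=[0.3279]  K=[-0.4561; -0.3154]  nu=[-0.5762]  x^+=[-2.6260, 2.3117]  P^+=[0.7607 0.0086; 0.0086 0.3874]
step 2: x^-=[-2.0711, 2.3117]  P^-=[1.0771 0.0916; 0.0916 0.5874]  H_jac=[-0.2400 -0.2150]  S=[0.3786]  K=[-0.7347; -0.3916]  nu=[-0.6614]  x^+=[-1.5853, 2.5707]  P^+=[0.8728 -0.0173; -0.0173 0.5293]

x_post = [-1.5853, 2.5707]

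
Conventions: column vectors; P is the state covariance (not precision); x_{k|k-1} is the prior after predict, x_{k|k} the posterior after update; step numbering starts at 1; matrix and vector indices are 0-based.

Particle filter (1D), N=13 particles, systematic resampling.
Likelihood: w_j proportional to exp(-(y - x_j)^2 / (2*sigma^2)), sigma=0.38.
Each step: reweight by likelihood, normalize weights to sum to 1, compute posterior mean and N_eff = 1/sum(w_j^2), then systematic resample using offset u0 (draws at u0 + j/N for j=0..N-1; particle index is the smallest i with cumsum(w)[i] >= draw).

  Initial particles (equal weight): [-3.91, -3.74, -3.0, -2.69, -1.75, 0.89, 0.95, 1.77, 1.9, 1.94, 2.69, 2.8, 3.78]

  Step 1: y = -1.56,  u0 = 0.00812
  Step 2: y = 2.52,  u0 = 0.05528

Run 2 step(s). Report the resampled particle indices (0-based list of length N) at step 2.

resampled_idx = [1, 2, 3, 4, 5, 6, 7, 8, 9, 9, 10, 11, 12]

step 1: w=[0.0000, 0.0000, 0.0009, 0.0134, 0.9857, 0.0000, 0.0000, 0.0000, 0.0000, 0.0000, 0.0000, 0.0000, 0.0000]  mean=-1.7637  Neff=1.0290  idx=[3, 4, 4, 4, 4, 4, 4, 4, 4, 4, 4, 4, 4]
step 2: w=[0.0000, 0.0833, 0.0833, 0.0833, 0.0833, 0.0833, 0.0833, 0.0833, 0.0833, 0.0833, 0.0833, 0.0833, 0.0833]  mean=-1.7500  Neff=12.0000  idx=[1, 2, 3, 4, 5, 6, 7, 8, 9, 9, 10, 11, 12]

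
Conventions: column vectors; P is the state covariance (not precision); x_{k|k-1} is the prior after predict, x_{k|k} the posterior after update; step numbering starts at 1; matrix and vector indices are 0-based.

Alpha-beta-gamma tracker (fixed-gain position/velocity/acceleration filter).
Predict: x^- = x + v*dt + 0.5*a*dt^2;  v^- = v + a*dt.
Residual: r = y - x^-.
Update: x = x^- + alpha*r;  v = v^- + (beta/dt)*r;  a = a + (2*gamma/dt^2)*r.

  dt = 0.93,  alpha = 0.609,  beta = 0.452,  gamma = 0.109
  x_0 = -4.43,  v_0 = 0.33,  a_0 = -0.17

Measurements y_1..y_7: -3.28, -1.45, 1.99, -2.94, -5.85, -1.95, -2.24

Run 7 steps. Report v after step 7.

step 1: x_pred=-4.1966  r=0.9166  x^+=-3.6384  v^+=0.6174  a^+=0.0610
step 2: x_pred=-3.0378  r=1.5878  x^+=-2.0708  v^+=1.4459  a^+=0.4613
step 3: x_pred=-0.5267  r=2.5167  x^+=1.0060  v^+=3.0980  a^+=1.0956
step 4: x_pred=4.3609  r=-7.3009  x^+=-0.0853  v^+=0.5685  a^+=-0.7446
step 5: x_pred=0.1214  r=-5.9714  x^+=-3.5152  v^+=-3.0262  a^+=-2.2497
step 6: x_pred=-7.3024  r=5.3524  x^+=-4.0428  v^+=-2.5170  a^+=-0.9006
step 7: x_pred=-6.7731  r=4.5331  x^+=-4.0124  v^+=-1.1514  a^+=0.2420

v_post = -1.1514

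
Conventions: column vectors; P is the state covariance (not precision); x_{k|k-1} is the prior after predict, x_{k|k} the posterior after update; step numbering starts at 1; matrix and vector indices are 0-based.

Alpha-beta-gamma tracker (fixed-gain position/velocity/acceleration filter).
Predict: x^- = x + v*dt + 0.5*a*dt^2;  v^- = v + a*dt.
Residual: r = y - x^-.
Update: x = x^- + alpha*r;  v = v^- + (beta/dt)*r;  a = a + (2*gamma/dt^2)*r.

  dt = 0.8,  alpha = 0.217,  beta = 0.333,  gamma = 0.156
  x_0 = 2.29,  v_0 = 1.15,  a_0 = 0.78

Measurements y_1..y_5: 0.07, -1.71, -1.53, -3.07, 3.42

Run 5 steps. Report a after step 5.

a_post = 5.1557

step 1: x_pred=3.4596  r=-3.3896  x^+=2.7241  v^+=0.3631  a^+=-0.8724
step 2: x_pred=2.7353  r=-4.4453  x^+=1.7707  v^+=-2.1852  a^+=-3.0395
step 3: x_pred=-0.9501  r=-0.5799  x^+=-1.0760  v^+=-4.8582  a^+=-3.3222
step 4: x_pred=-6.0257  r=2.9557  x^+=-5.3843  v^+=-6.2857  a^+=-1.8813
step 5: x_pred=-11.0149  r=14.4349  x^+=-7.8825  v^+=-1.7823  a^+=5.1557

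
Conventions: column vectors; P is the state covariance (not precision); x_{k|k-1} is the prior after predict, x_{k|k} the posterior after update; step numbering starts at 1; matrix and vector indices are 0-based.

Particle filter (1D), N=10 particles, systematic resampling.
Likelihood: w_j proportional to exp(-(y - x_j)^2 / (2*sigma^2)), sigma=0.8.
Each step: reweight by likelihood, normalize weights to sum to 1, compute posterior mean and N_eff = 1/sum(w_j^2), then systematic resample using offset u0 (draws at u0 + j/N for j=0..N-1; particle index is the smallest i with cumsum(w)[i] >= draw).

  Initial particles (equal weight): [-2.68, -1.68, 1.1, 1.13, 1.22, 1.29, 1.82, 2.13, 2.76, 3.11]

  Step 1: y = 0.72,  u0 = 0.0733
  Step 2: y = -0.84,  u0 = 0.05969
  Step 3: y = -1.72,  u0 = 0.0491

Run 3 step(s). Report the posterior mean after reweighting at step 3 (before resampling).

step 1: w=[0.0000, 0.0028, 0.2217, 0.2176, 0.2041, 0.1925, 0.0964, 0.0525, 0.0096, 0.0029]  mean=1.3050  Neff=5.3377  idx=[2, 2, 3, 3, 4, 4, 5, 5, 6, 7]
step 2: w=[0.1566, 0.1566, 0.1429, 0.1429, 0.1076, 0.1076, 0.0856, 0.0856, 0.0118, 0.0030]  mean=1.1785  Neff=7.8250  idx=[0, 1, 1, 2, 3, 3, 4, 5, 6, 7]
step 3: w=[0.1310, 0.1310, 0.1310, 0.1147, 0.1147, 0.1147, 0.0763, 0.0763, 0.0551, 0.0551]  mean=1.1496  Neff=9.2017  idx=[0, 1, 1, 2, 3, 4, 5, 6, 7, 9]

post_mean = 1.1496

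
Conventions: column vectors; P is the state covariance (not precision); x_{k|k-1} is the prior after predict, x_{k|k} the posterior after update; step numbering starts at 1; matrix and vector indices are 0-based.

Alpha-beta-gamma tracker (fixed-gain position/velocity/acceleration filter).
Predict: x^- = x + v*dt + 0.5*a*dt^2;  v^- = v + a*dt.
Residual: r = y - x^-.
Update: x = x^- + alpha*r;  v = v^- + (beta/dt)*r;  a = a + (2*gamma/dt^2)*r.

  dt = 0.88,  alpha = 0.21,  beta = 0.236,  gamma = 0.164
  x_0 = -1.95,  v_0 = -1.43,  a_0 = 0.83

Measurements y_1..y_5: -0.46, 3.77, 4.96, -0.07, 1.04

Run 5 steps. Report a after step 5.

step 1: x_pred=-2.8870  r=2.4270  x^+=-2.3773  v^+=-0.0487  a^+=1.8580
step 2: x_pred=-1.7008  r=5.4708  x^+=-0.5519  v^+=3.0535  a^+=4.1752
step 3: x_pred=3.7517  r=1.2083  x^+=4.0055  v^+=7.0516  a^+=4.6869
step 4: x_pred=12.0257  r=-12.0957  x^+=9.4856  v^+=7.9323  a^+=-0.4363
step 5: x_pred=16.2971  r=-15.2571  x^+=13.0931  v^+=3.4567  a^+=-6.8985

a_post = -6.8985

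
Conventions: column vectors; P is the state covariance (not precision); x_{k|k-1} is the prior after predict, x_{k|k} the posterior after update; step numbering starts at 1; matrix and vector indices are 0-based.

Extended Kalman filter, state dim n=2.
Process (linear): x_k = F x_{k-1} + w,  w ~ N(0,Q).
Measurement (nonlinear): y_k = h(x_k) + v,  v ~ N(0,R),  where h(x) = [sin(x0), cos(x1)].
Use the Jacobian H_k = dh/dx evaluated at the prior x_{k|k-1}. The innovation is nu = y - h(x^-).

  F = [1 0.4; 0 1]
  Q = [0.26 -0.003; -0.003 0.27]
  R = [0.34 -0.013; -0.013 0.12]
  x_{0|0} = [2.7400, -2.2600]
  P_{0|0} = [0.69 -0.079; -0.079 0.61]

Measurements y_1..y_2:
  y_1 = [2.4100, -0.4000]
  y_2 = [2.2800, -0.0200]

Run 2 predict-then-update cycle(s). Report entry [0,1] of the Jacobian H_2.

step 1: x^-=[1.8360, -2.2600]  P^-=[0.9844 0.1620; 0.1620 0.8800]  H_jac=[-0.2621 0.0000; 0.0000 0.7718]  S=[0.4076 -0.0458; -0.0458 0.6441]  K=[-0.6161 0.1503; 0.0143 1.0554]  nu=[1.4450, 0.2359]  x^+=[0.9812, -1.9903]  P^+=[0.8066 0.0338; 0.0338 0.1639]
step 2: x^-=[0.1851, -1.9903]  P^-=[1.1199 0.0963; 0.0963 0.4339]  H_jac=[0.9829 0.0000; 0.0000 0.9133]  S=[1.4219 0.0734; 0.0734 0.4819]  K=[0.7708 0.0650; 0.0243 0.8186]  nu=[2.0959, 0.3873]  x^+=[1.8258, -1.6224]  P^+=[0.2658 -0.0024; -0.0024 0.1072]

H_jac[0,1] = 0.0000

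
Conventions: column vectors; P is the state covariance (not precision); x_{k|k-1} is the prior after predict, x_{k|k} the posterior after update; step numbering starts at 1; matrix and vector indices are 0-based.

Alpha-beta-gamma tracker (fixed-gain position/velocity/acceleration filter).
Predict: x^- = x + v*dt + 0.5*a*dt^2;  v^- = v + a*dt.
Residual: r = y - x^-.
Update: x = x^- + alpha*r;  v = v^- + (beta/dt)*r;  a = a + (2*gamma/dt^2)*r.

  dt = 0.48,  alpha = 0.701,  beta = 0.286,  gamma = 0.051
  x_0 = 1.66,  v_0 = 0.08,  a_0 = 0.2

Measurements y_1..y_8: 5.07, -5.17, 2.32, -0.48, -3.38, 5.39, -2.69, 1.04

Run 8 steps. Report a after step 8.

step 1: x_pred=1.7214  r=3.3486  x^+=4.0688  v^+=2.1712  a^+=1.6824
step 2: x_pred=5.3048  r=-10.4748  x^+=-2.0380  v^+=-3.2625  a^+=-2.9548
step 3: x_pred=-3.9444  r=6.2644  x^+=0.4469  v^+=-0.9482  a^+=-0.1815
step 4: x_pred=-0.0291  r=-0.4509  x^+=-0.3452  v^+=-1.3040  a^+=-0.3811
step 5: x_pred=-1.0150  r=-2.3650  x^+=-2.6729  v^+=-2.8961  a^+=-1.4281
step 6: x_pred=-4.2275  r=9.6175  x^+=2.5144  v^+=2.1489  a^+=2.8296
step 7: x_pred=3.8718  r=-6.5618  x^+=-0.7280  v^+=-0.4027  a^+=-0.0753
step 8: x_pred=-0.9300  r=1.9700  x^+=0.4510  v^+=0.7350  a^+=0.7968

a_post = 0.7968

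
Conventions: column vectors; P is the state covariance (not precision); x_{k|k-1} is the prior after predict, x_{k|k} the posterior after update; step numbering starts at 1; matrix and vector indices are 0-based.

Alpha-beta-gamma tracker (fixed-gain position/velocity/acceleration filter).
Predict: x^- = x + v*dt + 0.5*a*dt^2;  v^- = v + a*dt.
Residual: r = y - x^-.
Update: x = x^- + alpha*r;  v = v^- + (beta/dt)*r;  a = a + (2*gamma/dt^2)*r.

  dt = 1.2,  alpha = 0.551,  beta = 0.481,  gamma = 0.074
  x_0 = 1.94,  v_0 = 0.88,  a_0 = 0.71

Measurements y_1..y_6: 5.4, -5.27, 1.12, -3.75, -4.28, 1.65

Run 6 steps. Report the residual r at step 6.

step 1: x_pred=3.5072  r=1.8928  x^+=4.5501  v^+=2.4907  a^+=0.9045
step 2: x_pred=8.1902  r=-13.4602  x^+=0.7736  v^+=-1.8192  a^+=-0.4789
step 3: x_pred=-1.7541  r=2.8741  x^+=-0.1705  v^+=-1.2418  a^+=-0.1835
step 4: x_pred=-1.7927  r=-1.9573  x^+=-2.8712  v^+=-2.2465  a^+=-0.3846
step 5: x_pred=-5.8439  r=1.5639  x^+=-4.9822  v^+=-2.0812  a^+=-0.2239
step 6: x_pred=-7.6408  r=9.2908  x^+=-2.5216  v^+=1.3742  a^+=0.7310

resid = 9.2908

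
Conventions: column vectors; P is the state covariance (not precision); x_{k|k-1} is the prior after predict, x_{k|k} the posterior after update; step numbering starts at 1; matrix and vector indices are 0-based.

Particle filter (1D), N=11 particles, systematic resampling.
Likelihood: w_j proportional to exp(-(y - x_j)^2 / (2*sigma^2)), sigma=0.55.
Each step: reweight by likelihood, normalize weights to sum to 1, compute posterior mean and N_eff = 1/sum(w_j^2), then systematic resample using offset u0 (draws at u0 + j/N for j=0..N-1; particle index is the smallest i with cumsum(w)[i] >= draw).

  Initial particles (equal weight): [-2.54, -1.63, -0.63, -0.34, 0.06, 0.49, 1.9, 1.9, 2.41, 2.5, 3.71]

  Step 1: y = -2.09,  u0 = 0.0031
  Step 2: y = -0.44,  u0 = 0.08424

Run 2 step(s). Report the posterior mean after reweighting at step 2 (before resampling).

post_mean = -1.6377

step 1: w=[0.4912, 0.4839, 0.0203, 0.0043, 0.0003, 0.0000, 0.0000, 0.0000, 0.0000, 0.0000, 0.0000]  mean=-2.0505  Neff=2.1016  idx=[0, 0, 0, 0, 0, 0, 1, 1, 1, 1, 1]
step 2: w=[0.0014, 0.0014, 0.0014, 0.0014, 0.0014, 0.0014, 0.1983, 0.1983, 0.1983, 0.1983, 0.1983]  mean=-1.6377  Neff=5.0852  idx=[6, 6, 7, 7, 8, 8, 9, 9, 10, 10, 10]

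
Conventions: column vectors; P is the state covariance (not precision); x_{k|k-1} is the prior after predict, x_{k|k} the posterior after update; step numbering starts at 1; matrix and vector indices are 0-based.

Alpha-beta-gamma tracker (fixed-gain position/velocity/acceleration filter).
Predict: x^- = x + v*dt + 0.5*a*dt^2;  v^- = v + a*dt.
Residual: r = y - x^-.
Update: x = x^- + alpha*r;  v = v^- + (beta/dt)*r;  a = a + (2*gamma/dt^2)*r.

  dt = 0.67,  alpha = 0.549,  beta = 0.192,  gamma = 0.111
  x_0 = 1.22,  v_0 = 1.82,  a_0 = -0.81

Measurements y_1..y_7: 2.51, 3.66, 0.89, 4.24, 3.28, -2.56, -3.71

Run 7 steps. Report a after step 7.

step 1: x_pred=2.2576  r=0.2524  x^+=2.3962  v^+=1.3496  a^+=-0.6852
step 2: x_pred=3.1466  r=0.5134  x^+=3.4285  v^+=1.0377  a^+=-0.4313
step 3: x_pred=4.0269  r=-3.1369  x^+=2.3047  v^+=-0.1502  a^+=-1.9826
step 4: x_pred=1.7591  r=2.4809  x^+=3.1211  v^+=-0.7676  a^+=-0.7557
step 5: x_pred=2.4372  r=0.8428  x^+=2.8999  v^+=-1.0324  a^+=-0.3389
step 6: x_pred=2.1321  r=-4.6921  x^+=-0.4439  v^+=-2.6041  a^+=-2.6593
step 7: x_pred=-2.7855  r=-0.9245  x^+=-3.2931  v^+=-4.6508  a^+=-3.1165

a_post = -3.1165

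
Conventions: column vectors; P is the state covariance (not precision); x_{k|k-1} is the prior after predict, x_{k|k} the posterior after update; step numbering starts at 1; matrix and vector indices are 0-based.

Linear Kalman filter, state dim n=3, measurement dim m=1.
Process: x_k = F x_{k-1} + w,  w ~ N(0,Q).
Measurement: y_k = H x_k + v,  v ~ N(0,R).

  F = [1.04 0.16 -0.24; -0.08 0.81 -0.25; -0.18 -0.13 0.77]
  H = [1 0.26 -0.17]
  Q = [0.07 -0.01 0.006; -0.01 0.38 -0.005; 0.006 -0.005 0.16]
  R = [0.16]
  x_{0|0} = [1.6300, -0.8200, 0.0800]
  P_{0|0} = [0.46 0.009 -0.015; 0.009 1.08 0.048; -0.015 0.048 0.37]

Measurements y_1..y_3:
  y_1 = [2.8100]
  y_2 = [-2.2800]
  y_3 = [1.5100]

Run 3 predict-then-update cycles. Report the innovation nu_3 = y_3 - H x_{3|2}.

innov = [2.7284]

step 1: x^-=[1.5448, -0.8146, -0.1252]  P^-=[0.6233 0.1137 -0.1777; 0.1137 1.0935 -0.1528; -0.1777 -0.1528 0.4075]  S=[1.0020]  K=[0.6817; 0.4231; -0.2861]  nu=[1.4557]  x^+=[2.5371, -0.1986, -0.5417]  P^+=[0.1577 -0.1753 0.0177; -0.1753 0.9140 -0.0315; 0.0177 -0.0315 0.3255]
step 2: x^-=[2.7368, -0.2285, -0.8479]  P^-=[0.2179 -0.0275 -0.0638; -0.0275 1.0372 -0.1589; -0.0638 -0.1589 0.3667]  S=[0.4801]  K=[0.4616; 0.5608; -0.3488]  nu=[-5.1016]  x^+=[0.3819, -3.0895, 0.9316]  P^+=[0.1156 -0.1517 0.0135; -0.1517 0.8862 -0.0649; 0.0135 -0.0649 0.3083]
step 3: x^-=[-0.3207, -2.7660, 1.0502]  P^-=[0.1832 -0.0002 -0.0648; -0.0002 1.0280 -0.1783; -0.0648 -0.1783 0.3637]  S=[0.4610]  K=[0.4213; 0.6452; -0.3753]  nu=[2.7284]  x^+=[0.8288, -1.0055, 0.0262]  P^+=[0.1014 -0.1255 0.0081; -0.1255 0.8361 -0.0667; 0.0081 -0.0667 0.2988]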